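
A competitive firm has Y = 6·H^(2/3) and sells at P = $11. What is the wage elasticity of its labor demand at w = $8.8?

MP_H = (2/3)·6·H^(-1/3), so P·MP_H = w gives 44·H^(-1/3) = w.
Solving, H(w) = (44/w)^(3). This is a constant-elasticity form: H ∝ w^(−3), so ε = −3.

ε = -3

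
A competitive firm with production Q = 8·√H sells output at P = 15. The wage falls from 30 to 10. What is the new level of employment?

From P·MP_H = w with MP_H = 4·H^(-1/2), the labor demand is H(w) = (60/w)^(2).
At w = 30: H = 4. At w = 10: H = 36.

H* = 36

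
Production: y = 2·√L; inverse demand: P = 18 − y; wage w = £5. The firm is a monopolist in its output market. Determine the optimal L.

L* = 4

Marginal revenue from the inverse demand is MR = 18 − 2y.
The marginal product is MP_L = L^(-1/2).
A monopolist hires until marginal revenue product equals the wage: MR·MP_L = w.
At L, y = 2·√L. Substituting and solving: (18 − 4·√L)·L^(-1/2) = 5 gives L = 4.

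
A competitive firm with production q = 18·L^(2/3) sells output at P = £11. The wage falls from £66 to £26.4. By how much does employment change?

From P·MP_L = w with MP_L = 12·L^(-1/3), the labor demand is L(w) = (132/w)^(3).
At w = 66: L = 8. At w = 26.4: L = 125.
ΔL = 125 − 8 = 117.

ΔL = 117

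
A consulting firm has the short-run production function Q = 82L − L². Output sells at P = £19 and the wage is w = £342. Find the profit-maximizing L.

The marginal product of L is MP_L = 82 − 2L.
A price-taking firm hires until the value of the marginal product equals the wage: P·MP_L = w, so 19·(82 − 2L) = 342.
Then 82 − 2L = 18, giving L = 32.

L* = 32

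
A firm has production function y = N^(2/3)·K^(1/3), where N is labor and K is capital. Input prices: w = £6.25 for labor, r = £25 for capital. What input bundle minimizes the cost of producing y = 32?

Cost minimization requires the marginal rate of technical substitution to equal the input-price ratio: MP_N/MP_K = w/r.
Here MP_N/MP_K = (2/3)·(K/N)/(1/3) = 2·(K/N). Setting this equal to 6.25/25 = 0.25 gives K = 0.125N.
Substituting into y = 32: N^(2/3)·(0.125N)^(1/3) = 32.
Solving, N = 64 and K = 8.

N* = 64, K* = 8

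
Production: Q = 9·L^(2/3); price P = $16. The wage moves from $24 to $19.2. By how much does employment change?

From P·MP_L = w with MP_L = 6·L^(-1/3), the labor demand is L(w) = (96/w)^(3).
At w = 24: L = 64. At w = 19.2: L = 125.
ΔL = 125 − 64 = 61.

ΔL = 61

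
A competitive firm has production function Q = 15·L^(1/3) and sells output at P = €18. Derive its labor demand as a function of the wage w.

L(w) = (90/w)^(3/2)

MP_L = (1/3)·15·L^(-2/3) = 5·L^(-2/3).
Setting P·MP_L = w: 90·L^(-2/3) = w.
Solving for L: L^(-2/3) = w/90, so L = (90/w)^(3/2).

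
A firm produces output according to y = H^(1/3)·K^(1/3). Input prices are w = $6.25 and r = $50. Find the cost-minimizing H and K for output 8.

Cost minimization requires the marginal rate of technical substitution to equal the input-price ratio: MP_H/MP_K = w/r.
Here MP_H/MP_K = (1/3)·(K/H)/(1/3) = (K/H). Setting this equal to 6.25/50 = 0.125 gives K = 0.125H.
Substituting into y = 8: H^(1/3)·(0.125H)^(1/3) = 8.
Solving, H = 64 and K = 8.

H* = 64, K* = 8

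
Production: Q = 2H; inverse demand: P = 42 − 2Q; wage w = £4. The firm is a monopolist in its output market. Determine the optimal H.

H* = 5

Marginal revenue from the inverse demand is MR = 42 − 4Q.
The marginal product is MP_H = 2.
A monopolist hires until marginal revenue product equals the wage: MR·MP_H = w.
(42 − 8H)·2 = 4, so H = 5.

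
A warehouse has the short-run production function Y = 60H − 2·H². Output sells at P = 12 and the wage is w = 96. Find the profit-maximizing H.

H* = 13

The marginal product of H is MP_H = 60 − 4H.
A price-taking firm hires until the value of the marginal product equals the wage: P·MP_H = w, so 12·(60 − 4H) = 96.
Then 60 − 4H = 8, giving H = 13.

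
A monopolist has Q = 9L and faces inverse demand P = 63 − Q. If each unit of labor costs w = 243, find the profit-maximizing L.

L* = 2

Marginal revenue from the inverse demand is MR = 63 − 2Q.
The marginal product is MP_L = 9.
A monopolist hires until marginal revenue product equals the wage: MR·MP_L = w.
(63 − 18L)·9 = 243, so L = 2.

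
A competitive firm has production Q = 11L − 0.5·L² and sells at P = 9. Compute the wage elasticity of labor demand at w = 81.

ε = -4.5

From P·MP_L = w with MP_L = 11 − L, labor demand is L(w) = 11 − w/9.
dL/dw = −1/(9) = -1/9.
At w = 81, L = 2, so ε = (dL/dw)·(w/L) = (-1/9)·(81/2) = -4.5.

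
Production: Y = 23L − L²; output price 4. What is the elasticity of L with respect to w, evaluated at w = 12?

ε = -0.15

From P·MP_L = w with MP_L = 23 − 2L, labor demand is L(w) = (23 − w/4)/2.
dL/dw = −1/(8) = -0.125.
At w = 12, L = 10, so ε = (dL/dw)·(w/L) = (-0.125)·(12/10) = -0.15.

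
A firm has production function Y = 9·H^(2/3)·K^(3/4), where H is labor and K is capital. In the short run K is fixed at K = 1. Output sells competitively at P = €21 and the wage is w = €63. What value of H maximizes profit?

H* = 8

With K = 1, MP_H = (2/3)·9·H^(-1/3)·1^(3/4) = 6·H^(-1/3).
Profit maximization for a price taker requires P·MP_H = w: 21·6·H^(-1/3) = 63.
So H^(-1/3) = 0.5, which gives H = 8.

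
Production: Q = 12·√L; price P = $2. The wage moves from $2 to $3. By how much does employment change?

From P·MP_L = w with MP_L = 6·L^(-1/2), the labor demand is L(w) = (12/w)^(2).
At w = 2: L = 36. At w = 3: L = 16.
ΔL = 16 − 36 = -20.

ΔL = -20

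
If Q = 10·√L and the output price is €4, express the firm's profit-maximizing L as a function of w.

L(w) = 400/w²

MP_L = (1/2)·10·L^(-1/2) = 5·L^(-1/2).
Setting P·MP_L = w: 20·L^(-1/2) = w.
Solving for L: L^(-1/2) = w/20, so L = (20/w)^(2).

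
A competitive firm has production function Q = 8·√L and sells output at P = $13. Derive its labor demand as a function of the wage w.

L(w) = 2704/w²

MP_L = (1/2)·8·L^(-1/2) = 4·L^(-1/2).
Setting P·MP_L = w: 52·L^(-1/2) = w.
Solving for L: L^(-1/2) = w/52, so L = (52/w)^(2).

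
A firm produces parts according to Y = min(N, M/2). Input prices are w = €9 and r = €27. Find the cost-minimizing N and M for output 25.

With a fixed-proportions technology, the cost-minimizing bundle uses no slack in either input: N = M/2 = Y.
So N = 25 and M = 2·25 = 50.

N* = 25, M* = 50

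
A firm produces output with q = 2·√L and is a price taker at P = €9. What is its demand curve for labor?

MP_L = (1/2)·2·L^(-1/2) = L^(-1/2).
Setting P·MP_L = w: 9·L^(-1/2) = w.
Solving for L: L^(-1/2) = w/9, so L = (9/w)^(2).

L(w) = 81/w²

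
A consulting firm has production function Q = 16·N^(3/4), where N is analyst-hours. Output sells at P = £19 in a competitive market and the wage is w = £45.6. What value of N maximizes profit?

MP_N = (3/4)·16·N^(-1/4) = 12·N^(-1/4).
Profit maximization for a price taker requires P·MP_N = w: 19·12·N^(-1/4) = 45.6.
So N^(-1/4) = 0.2, which gives N = 625.

N* = 625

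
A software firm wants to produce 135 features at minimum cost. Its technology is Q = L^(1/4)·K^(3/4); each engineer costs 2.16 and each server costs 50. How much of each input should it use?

L* = 625, K* = 81

Cost minimization requires the marginal rate of technical substitution to equal the input-price ratio: MP_L/MP_K = w/r.
Here MP_L/MP_K = (1/4)·(K/L)/(3/4) = (1/3)·(K/L). Setting this equal to 2.16/50 = 0.0432 gives K = 0.1296L.
Substituting into Q = 135: L^(1/4)·(0.1296L)^(3/4) = 135.
Solving, L = 625 and K = 81.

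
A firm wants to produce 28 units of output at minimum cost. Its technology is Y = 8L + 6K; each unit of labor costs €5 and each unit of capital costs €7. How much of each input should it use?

L* = 3.5, K* = 0

The inputs are perfect substitutes, so the firm uses whichever has the lower cost per unit of output.
Cost per unit of output via L is w/8 = 0.625; via K it is r/6 = 7/6. L is cheaper.
Producing Y = 28 with L alone: L = 3.5, K = 0.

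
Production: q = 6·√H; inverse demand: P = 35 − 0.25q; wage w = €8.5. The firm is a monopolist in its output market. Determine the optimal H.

H* = 36

Marginal revenue from the inverse demand is MR = 35 − 0.5q.
The marginal product is MP_H = 3·H^(-1/2).
A monopolist hires until marginal revenue product equals the wage: MR·MP_H = w.
At H, q = 6·√H. Substituting and solving: (35 − 3·√H)·3·H^(-1/2) = 8.5 gives H = 36.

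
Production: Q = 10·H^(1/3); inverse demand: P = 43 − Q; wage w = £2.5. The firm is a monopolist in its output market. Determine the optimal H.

Marginal revenue from the inverse demand is MR = 43 − 2Q.
The marginal product is MP_H = (10/3)·H^(-2/3).
A monopolist hires until marginal revenue product equals the wage: MR·MP_H = w.
At H, Q = 10·H^(1/3). Substituting and solving: (43 − 20·H^(1/3))·(10/3)·H^(-2/3) = 2.5 gives H = 8.

H* = 8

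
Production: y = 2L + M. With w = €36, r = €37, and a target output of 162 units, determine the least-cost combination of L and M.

The inputs are perfect substitutes, so the firm uses whichever has the lower cost per unit of output.
Cost per unit of output via L is 18; via M it is 37. L is cheaper.
Producing y = 162 with L alone: L = 81, M = 0.

L* = 81, M* = 0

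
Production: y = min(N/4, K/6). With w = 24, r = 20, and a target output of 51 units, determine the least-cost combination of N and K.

With a fixed-proportions technology, the cost-minimizing bundle uses no slack in either input: N/4 = K/6 = y.
So N = 4·51 = 204 and K = 6·51 = 306.

N* = 204, K* = 306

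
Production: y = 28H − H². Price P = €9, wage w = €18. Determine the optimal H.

The marginal product of H is MP_H = 28 − 2H.
A price-taking firm hires until the value of the marginal product equals the wage: P·MP_H = w, so 9·(28 − 2H) = 18.
Then 28 − 2H = 2, giving H = 13.

H* = 13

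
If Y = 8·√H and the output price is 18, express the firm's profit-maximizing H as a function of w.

H(w) = 5184/w²

MP_H = (1/2)·8·H^(-1/2) = 4·H^(-1/2).
Setting P·MP_H = w: 72·H^(-1/2) = w.
Solving for H: H^(-1/2) = w/72, so H = (72/w)^(2).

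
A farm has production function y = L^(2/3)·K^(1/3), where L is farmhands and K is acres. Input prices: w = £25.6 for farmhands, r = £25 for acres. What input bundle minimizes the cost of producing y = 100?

Cost minimization requires the marginal rate of technical substitution to equal the input-price ratio: MP_L/MP_K = w/r.
Here MP_L/MP_K = (2/3)·(K/L)/(1/3) = 2·(K/L). Setting this equal to 25.6/25 = 1.024 gives K = 0.512L.
Substituting into y = 100: L^(2/3)·(0.512L)^(1/3) = 100.
Solving, L = 125 and K = 64.

L* = 125, K* = 64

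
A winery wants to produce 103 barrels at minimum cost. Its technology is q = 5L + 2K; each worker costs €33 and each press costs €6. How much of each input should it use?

The inputs are perfect substitutes, so the firm uses whichever has the lower cost per unit of output.
Cost per unit of output via L is w/5 = 6.6; via K it is r/2 = 3. K is cheaper.
Producing q = 103 with K alone: L = 0, K = 51.5.

L* = 0, K* = 51.5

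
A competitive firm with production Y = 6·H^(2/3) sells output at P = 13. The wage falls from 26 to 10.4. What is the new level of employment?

From P·MP_H = w with MP_H = 4·H^(-1/3), the labor demand is H(w) = (52/w)^(3).
At w = 26: H = 8. At w = 10.4: H = 125.

H* = 125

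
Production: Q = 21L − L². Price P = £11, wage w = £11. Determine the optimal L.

L* = 10

The marginal product of L is MP_L = 21 − 2L.
A price-taking firm hires until the value of the marginal product equals the wage: P·MP_L = w, so 11·(21 − 2L) = 11.
Then 21 − 2L = 1, giving L = 10.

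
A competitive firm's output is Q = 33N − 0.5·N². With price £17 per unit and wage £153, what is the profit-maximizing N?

N* = 24

The marginal product of N is MP_N = 33 − N.
A price-taking firm hires until the value of the marginal product equals the wage: P·MP_N = w, so 17·(33 − N) = 153.
Then 33 − N = 9, giving N = 24.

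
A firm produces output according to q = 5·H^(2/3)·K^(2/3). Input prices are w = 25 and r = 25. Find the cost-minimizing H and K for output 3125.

Cost minimization requires the marginal rate of technical substitution to equal the input-price ratio: MP_H/MP_K = w/r.
Here MP_H/MP_K = (2/3)·(K/H)/(2/3) = (K/H). Setting this equal to 25/25 = 1 gives K = H.
Substituting into q = 3125: 5·H^(2/3)·(H)^(2/3) = 3125.
Solving, H = 125 and K = 125.

H* = 125, K* = 125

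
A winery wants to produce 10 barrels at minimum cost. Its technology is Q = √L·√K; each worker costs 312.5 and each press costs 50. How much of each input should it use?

L* = 4, K* = 25

Cost minimization requires the marginal rate of technical substitution to equal the input-price ratio: MP_L/MP_K = w/r.
Here MP_L/MP_K = (1/2)·(K/L)/(1/2) = (K/L). Setting this equal to 312.5/50 = 6.25 gives K = 6.25L.
Substituting into Q = 10: L^(1/2)·(6.25L)^(1/2) = 10.
Solving, L = 4 and K = 25.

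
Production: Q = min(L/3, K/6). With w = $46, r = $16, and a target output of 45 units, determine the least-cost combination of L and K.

With a fixed-proportions technology, the cost-minimizing bundle uses no slack in either input: L/3 = K/6 = Q.
So L = 3·45 = 135 and K = 6·45 = 270.

L* = 135, K* = 270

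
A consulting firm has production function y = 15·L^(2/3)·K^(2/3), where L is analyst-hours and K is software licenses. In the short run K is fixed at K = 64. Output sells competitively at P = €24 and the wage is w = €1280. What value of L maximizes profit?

With K = 64, MP_L = (2/3)·15·L^(-1/3)·64^(2/3) = 160·L^(-1/3).
Profit maximization for a price taker requires P·MP_L = w: 24·160·L^(-1/3) = 1280.
So L^(-1/3) = 1/3, which gives L = 27.

L* = 27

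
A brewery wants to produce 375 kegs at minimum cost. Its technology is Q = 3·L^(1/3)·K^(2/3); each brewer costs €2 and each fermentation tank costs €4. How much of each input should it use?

L* = 125, K* = 125

Cost minimization requires the marginal rate of technical substitution to equal the input-price ratio: MP_L/MP_K = w/r.
Here MP_L/MP_K = (1/3)·(K/L)/(2/3) = 0.5·(K/L). Setting this equal to 2/4 = 0.5 gives K = L.
Substituting into Q = 375: 3·L^(1/3)·(L)^(2/3) = 375.
Solving, L = 125 and K = 125.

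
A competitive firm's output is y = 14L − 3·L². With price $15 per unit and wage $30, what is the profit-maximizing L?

L* = 2

The marginal product of L is MP_L = 14 − 6L.
A price-taking firm hires until the value of the marginal product equals the wage: P·MP_L = w, so 15·(14 − 6L) = 30.
Then 14 − 6L = 2, giving L = 2.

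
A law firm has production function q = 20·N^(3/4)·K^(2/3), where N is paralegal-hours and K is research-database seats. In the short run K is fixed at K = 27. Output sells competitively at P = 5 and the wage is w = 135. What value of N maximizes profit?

With K = 27, MP_N = (3/4)·20·N^(-1/4)·27^(2/3) = 135·N^(-1/4).
Profit maximization for a price taker requires P·MP_N = w: 5·135·N^(-1/4) = 135.
So N^(-1/4) = 0.2, which gives N = 625.

N* = 625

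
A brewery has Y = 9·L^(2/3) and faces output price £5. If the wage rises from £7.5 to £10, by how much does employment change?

ΔL = -37

From P·MP_L = w with MP_L = 6·L^(-1/3), the labor demand is L(w) = (30/w)^(3).
At w = 7.5: L = 64. At w = 10: L = 27.
ΔL = 27 − 64 = -37.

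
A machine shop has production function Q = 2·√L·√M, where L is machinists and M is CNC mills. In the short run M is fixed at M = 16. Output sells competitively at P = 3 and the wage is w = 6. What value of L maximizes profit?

With M = 16, MP_L = (1/2)·2·L^(-1/2)·16^(1/2) = 4·L^(-1/2).
Profit maximization for a price taker requires P·MP_L = w: 3·4·L^(-1/2) = 6.
So L^(-1/2) = 0.5, which gives L = 4.

L* = 4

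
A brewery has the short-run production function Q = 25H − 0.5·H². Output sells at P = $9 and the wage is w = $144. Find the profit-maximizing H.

The marginal product of H is MP_H = 25 − H.
A price-taking firm hires until the value of the marginal product equals the wage: P·MP_H = w, so 9·(25 − H) = 144.
Then 25 − H = 16, giving H = 9.

H* = 9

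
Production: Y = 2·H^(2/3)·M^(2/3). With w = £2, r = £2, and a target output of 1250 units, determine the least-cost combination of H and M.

Cost minimization requires the marginal rate of technical substitution to equal the input-price ratio: MP_H/MP_M = w/r.
Here MP_H/MP_M = (2/3)·(M/H)/(2/3) = (M/H). Setting this equal to 2/2 = 1 gives M = H.
Substituting into Y = 1250: 2·H^(2/3)·(H)^(2/3) = 1250.
Solving, H = 125 and M = 125.

H* = 125, M* = 125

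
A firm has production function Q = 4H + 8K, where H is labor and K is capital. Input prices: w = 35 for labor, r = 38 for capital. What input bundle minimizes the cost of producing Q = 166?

H* = 0, K* = 20.75

The inputs are perfect substitutes, so the firm uses whichever has the lower cost per unit of output.
Cost per unit of output via H is w/4 = 8.75; via K it is r/8 = 4.75. K is cheaper.
Producing Q = 166 with K alone: H = 0, K = 20.75.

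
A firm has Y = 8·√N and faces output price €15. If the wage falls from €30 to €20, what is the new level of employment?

N* = 9

From P·MP_N = w with MP_N = 4·N^(-1/2), the labor demand is N(w) = (60/w)^(2).
At w = 30: N = 4. At w = 20: N = 9.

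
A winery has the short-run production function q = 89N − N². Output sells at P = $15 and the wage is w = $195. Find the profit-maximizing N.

The marginal product of N is MP_N = 89 − 2N.
A price-taking firm hires until the value of the marginal product equals the wage: P·MP_N = w, so 15·(89 − 2N) = 195.
Then 89 − 2N = 13, giving N = 38.

N* = 38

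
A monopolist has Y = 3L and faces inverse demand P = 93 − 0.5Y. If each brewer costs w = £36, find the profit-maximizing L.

L* = 27

Marginal revenue from the inverse demand is MR = 93 − Y.
The marginal product is MP_L = 3.
A monopolist hires until marginal revenue product equals the wage: MR·MP_L = w.
(93 − 3L)·3 = 36, so L = 27.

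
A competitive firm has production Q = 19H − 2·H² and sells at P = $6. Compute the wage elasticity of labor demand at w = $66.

From P·MP_H = w with MP_H = 19 − 4H, labor demand is H(w) = (19 − w/6)/4.
dH/dw = −1/(24) = -1/24.
At w = 66, H = 2, so ε = (dH/dw)·(w/H) = (-1/24)·(66/2) = -1.375.

ε = -1.375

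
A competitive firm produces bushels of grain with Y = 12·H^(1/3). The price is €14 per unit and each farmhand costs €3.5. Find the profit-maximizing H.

H* = 64

MP_H = (1/3)·12·H^(-2/3) = 4·H^(-2/3).
Profit maximization for a price taker requires P·MP_H = w: 14·4·H^(-2/3) = 3.5.
So H^(-2/3) = 0.0625, which gives H = 64.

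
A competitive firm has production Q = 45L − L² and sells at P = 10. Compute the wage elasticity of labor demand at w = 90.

From P·MP_L = w with MP_L = 45 − 2L, labor demand is L(w) = (45 − w/10)/2.
dL/dw = −1/(20) = -0.05.
At w = 90, L = 18, so ε = (dL/dw)·(w/L) = (-0.05)·(90/18) = -0.25.

ε = -0.25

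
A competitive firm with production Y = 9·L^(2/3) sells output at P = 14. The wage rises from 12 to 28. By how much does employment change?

From P·MP_L = w with MP_L = 6·L^(-1/3), the labor demand is L(w) = (84/w)^(3).
At w = 12: L = 343. At w = 28: L = 27.
ΔL = 27 − 343 = -316.

ΔL = -316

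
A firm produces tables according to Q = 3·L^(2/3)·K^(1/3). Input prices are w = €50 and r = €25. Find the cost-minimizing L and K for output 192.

Cost minimization requires the marginal rate of technical substitution to equal the input-price ratio: MP_L/MP_K = w/r.
Here MP_L/MP_K = (2/3)·(K/L)/(1/3) = 2·(K/L). Setting this equal to 50/25 = 2 gives K = L.
Substituting into Q = 192: 3·L^(2/3)·(L)^(1/3) = 192.
Solving, L = 64 and K = 64.

L* = 64, K* = 64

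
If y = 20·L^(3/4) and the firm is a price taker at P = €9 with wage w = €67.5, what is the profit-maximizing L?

MP_L = (3/4)·20·L^(-1/4) = 15·L^(-1/4).
Profit maximization for a price taker requires P·MP_L = w: 9·15·L^(-1/4) = 67.5.
So L^(-1/4) = 0.5, which gives L = 16.

L* = 16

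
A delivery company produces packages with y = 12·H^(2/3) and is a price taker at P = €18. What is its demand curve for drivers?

MP_H = (2/3)·12·H^(-1/3) = 8·H^(-1/3).
Setting P·MP_H = w: 144·H^(-1/3) = w.
Solving for H: H^(-1/3) = w/144, so H = (144/w)^(3).

H(w) = 2985984/w³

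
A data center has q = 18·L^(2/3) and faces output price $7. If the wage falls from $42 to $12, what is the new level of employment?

L* = 343

From P·MP_L = w with MP_L = 12·L^(-1/3), the labor demand is L(w) = (84/w)^(3).
At w = 42: L = 8. At w = 12: L = 343.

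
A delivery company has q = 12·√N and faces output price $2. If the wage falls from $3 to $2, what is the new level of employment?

From P·MP_N = w with MP_N = 6·N^(-1/2), the labor demand is N(w) = (12/w)^(2).
At w = 3: N = 16. At w = 2: N = 36.

N* = 36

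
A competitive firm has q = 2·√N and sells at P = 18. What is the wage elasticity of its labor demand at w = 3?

MP_N = (1/2)·2·N^(-1/2), so P·MP_N = w gives 18·N^(-1/2) = w.
Solving, N(w) = (18/w)^(2). This is a constant-elasticity form: N ∝ w^(−2), so ε = −2.

ε = -2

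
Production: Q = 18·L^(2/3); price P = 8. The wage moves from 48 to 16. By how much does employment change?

From P·MP_L = w with MP_L = 12·L^(-1/3), the labor demand is L(w) = (96/w)^(3).
At w = 48: L = 8. At w = 16: L = 216.
ΔL = 216 − 8 = 208.

ΔL = 208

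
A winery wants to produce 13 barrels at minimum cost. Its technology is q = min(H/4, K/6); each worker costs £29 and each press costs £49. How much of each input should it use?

With a fixed-proportions technology, the cost-minimizing bundle uses no slack in either input: H/4 = K/6 = q.
So H = 4·13 = 52 and K = 6·13 = 78.

H* = 52, K* = 78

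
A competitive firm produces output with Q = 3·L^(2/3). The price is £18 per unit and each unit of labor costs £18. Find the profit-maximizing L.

MP_L = (2/3)·3·L^(-1/3) = 2·L^(-1/3).
Profit maximization for a price taker requires P·MP_L = w: 18·2·L^(-1/3) = 18.
So L^(-1/3) = 0.5, which gives L = 8.

L* = 8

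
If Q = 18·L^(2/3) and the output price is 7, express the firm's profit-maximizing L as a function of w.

L(w) = 592704/w³

MP_L = (2/3)·18·L^(-1/3) = 12·L^(-1/3).
Setting P·MP_L = w: 84·L^(-1/3) = w.
Solving for L: L^(-1/3) = w/84, so L = (84/w)^(3).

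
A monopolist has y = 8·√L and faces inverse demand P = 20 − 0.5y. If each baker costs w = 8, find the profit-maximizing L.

L* = 4

Marginal revenue from the inverse demand is MR = 20 − y.
The marginal product is MP_L = 4·L^(-1/2).
A monopolist hires until marginal revenue product equals the wage: MR·MP_L = w.
At L, y = 8·√L. Substituting and solving: (20 − 8·√L)·4·L^(-1/2) = 8 gives L = 4.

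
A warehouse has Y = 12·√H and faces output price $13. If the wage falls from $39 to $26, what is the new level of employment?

H* = 9

From P·MP_H = w with MP_H = 6·H^(-1/2), the labor demand is H(w) = (78/w)^(2).
At w = 39: H = 4. At w = 26: H = 9.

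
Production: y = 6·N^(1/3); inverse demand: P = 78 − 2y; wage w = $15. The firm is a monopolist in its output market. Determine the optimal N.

N* = 8

Marginal revenue from the inverse demand is MR = 78 − 4y.
The marginal product is MP_N = 2·N^(-2/3).
A monopolist hires until marginal revenue product equals the wage: MR·MP_N = w.
At N, y = 6·N^(1/3). Substituting and solving: (78 − 24·N^(1/3))·2·N^(-2/3) = 15 gives N = 8.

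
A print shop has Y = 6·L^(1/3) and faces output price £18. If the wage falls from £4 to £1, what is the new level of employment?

L* = 216

From P·MP_L = w with MP_L = 2·L^(-2/3), the labor demand is L(w) = (36/w)^(3/2).
At w = 4: L = 27. At w = 1: L = 216.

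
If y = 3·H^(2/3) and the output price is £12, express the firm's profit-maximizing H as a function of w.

H(w) = 13824/w³

MP_H = (2/3)·3·H^(-1/3) = 2·H^(-1/3).
Setting P·MP_H = w: 24·H^(-1/3) = w.
Solving for H: H^(-1/3) = w/24, so H = (24/w)^(3).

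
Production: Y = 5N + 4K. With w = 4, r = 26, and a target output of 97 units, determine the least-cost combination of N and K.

N* = 19.4, K* = 0

The inputs are perfect substitutes, so the firm uses whichever has the lower cost per unit of output.
Cost per unit of output via N is w/5 = 0.8; via K it is r/4 = 6.5. N is cheaper.
Producing Y = 97 with N alone: N = 19.4, K = 0.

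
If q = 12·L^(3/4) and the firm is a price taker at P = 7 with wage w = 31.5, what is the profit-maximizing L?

L* = 16

MP_L = (3/4)·12·L^(-1/4) = 9·L^(-1/4).
Profit maximization for a price taker requires P·MP_L = w: 7·9·L^(-1/4) = 31.5.
So L^(-1/4) = 0.5, which gives L = 16.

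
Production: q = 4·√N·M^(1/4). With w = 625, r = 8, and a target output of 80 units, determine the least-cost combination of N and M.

Cost minimization requires the marginal rate of technical substitution to equal the input-price ratio: MP_N/MP_M = w/r.
Here MP_N/MP_M = (1/2)·(M/N)/(1/4) = 2·(M/N). Setting this equal to 625/8 = 78.125 gives M = 39.0625N.
Substituting into q = 80: 4·N^(1/2)·(39.0625N)^(1/4) = 80.
Solving, N = 16 and M = 625.

N* = 16, M* = 625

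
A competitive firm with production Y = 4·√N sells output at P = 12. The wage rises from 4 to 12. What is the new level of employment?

N* = 4

From P·MP_N = w with MP_N = 2·N^(-1/2), the labor demand is N(w) = (24/w)^(2).
At w = 4: N = 36. At w = 12: N = 4.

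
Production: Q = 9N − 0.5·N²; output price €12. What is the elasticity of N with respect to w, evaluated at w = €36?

From P·MP_N = w with MP_N = 9 − N, labor demand is N(w) = 9 − w/12.
dN/dw = −1/(12) = -1/12.
At w = 36, N = 6, so ε = (dN/dw)·(w/N) = (-1/12)·(36/6) = -0.5.

ε = -0.5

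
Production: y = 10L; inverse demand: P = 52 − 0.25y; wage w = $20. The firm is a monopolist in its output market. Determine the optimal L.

Marginal revenue from the inverse demand is MR = 52 − 0.5y.
The marginal product is MP_L = 10.
A monopolist hires until marginal revenue product equals the wage: MR·MP_L = w.
(52 − 5L)·10 = 20, so L = 10.

L* = 10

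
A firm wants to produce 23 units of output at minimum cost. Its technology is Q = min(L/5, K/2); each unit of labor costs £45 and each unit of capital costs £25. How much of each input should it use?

With a fixed-proportions technology, the cost-minimizing bundle uses no slack in either input: L/5 = K/2 = Q.
So L = 5·23 = 115 and K = 2·23 = 46.

L* = 115, K* = 46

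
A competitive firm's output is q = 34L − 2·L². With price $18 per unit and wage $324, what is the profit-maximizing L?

L* = 4

The marginal product of L is MP_L = 34 − 4L.
A price-taking firm hires until the value of the marginal product equals the wage: P·MP_L = w, so 18·(34 − 4L) = 324.
Then 34 − 4L = 18, giving L = 4.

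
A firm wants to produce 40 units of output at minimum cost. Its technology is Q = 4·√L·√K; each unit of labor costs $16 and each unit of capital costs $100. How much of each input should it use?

Cost minimization requires the marginal rate of technical substitution to equal the input-price ratio: MP_L/MP_K = w/r.
Here MP_L/MP_K = (1/2)·(K/L)/(1/2) = (K/L). Setting this equal to 16/100 = 0.16 gives K = 0.16L.
Substituting into Q = 40: 4·L^(1/2)·(0.16L)^(1/2) = 40.
Solving, L = 25 and K = 4.

L* = 25, K* = 4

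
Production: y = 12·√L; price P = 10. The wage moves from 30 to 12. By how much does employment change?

From P·MP_L = w with MP_L = 6·L^(-1/2), the labor demand is L(w) = (60/w)^(2).
At w = 30: L = 4. At w = 12: L = 25.
ΔL = 25 − 4 = 21.

ΔL = 21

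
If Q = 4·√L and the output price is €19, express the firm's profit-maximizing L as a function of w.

MP_L = (1/2)·4·L^(-1/2) = 2·L^(-1/2).
Setting P·MP_L = w: 38·L^(-1/2) = w.
Solving for L: L^(-1/2) = w/38, so L = (38/w)^(2).

L(w) = 1444/w²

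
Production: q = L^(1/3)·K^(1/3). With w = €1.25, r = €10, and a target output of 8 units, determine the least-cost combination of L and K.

L* = 64, K* = 8

Cost minimization requires the marginal rate of technical substitution to equal the input-price ratio: MP_L/MP_K = w/r.
Here MP_L/MP_K = (1/3)·(K/L)/(1/3) = (K/L). Setting this equal to 1.25/10 = 0.125 gives K = 0.125L.
Substituting into q = 8: L^(1/3)·(0.125L)^(1/3) = 8.
Solving, L = 64 and K = 8.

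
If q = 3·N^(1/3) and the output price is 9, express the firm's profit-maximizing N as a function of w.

MP_N = (1/3)·3·N^(-2/3) = N^(-2/3).
Setting P·MP_N = w: 9·N^(-2/3) = w.
Solving for N: N^(-2/3) = w/9, so N = (9/w)^(3/2).

N(w) = (9/w)^(3/2)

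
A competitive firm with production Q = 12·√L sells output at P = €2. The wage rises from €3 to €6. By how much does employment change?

From P·MP_L = w with MP_L = 6·L^(-1/2), the labor demand is L(w) = (12/w)^(2).
At w = 3: L = 16. At w = 6: L = 4.
ΔL = 4 − 16 = -12.

ΔL = -12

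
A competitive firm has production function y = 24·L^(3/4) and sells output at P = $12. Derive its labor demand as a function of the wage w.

L(w) = (216/w)^(4)

MP_L = (3/4)·24·L^(-1/4) = 18·L^(-1/4).
Setting P·MP_L = w: 216·L^(-1/4) = w.
Solving for L: L^(-1/4) = w/216, so L = (216/w)^(4).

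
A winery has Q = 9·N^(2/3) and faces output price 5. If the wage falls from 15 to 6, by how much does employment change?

ΔN = 117

From P·MP_N = w with MP_N = 6·N^(-1/3), the labor demand is N(w) = (30/w)^(3).
At w = 15: N = 8. At w = 6: N = 125.
ΔN = 125 − 8 = 117.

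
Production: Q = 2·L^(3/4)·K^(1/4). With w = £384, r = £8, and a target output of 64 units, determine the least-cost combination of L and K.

Cost minimization requires the marginal rate of technical substitution to equal the input-price ratio: MP_L/MP_K = w/r.
Here MP_L/MP_K = (3/4)·(K/L)/(1/4) = 3·(K/L). Setting this equal to 384/8 = 48 gives K = 16L.
Substituting into Q = 64: 2·L^(3/4)·(16L)^(1/4) = 64.
Solving, L = 16 and K = 256.

L* = 16, K* = 256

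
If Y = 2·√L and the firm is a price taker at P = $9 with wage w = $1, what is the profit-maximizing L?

MP_L = (1/2)·2·L^(-1/2) = L^(-1/2).
Profit maximization for a price taker requires P·MP_L = w: 9·L^(-1/2) = 1.
So L^(-1/2) = 1/9, which gives L = 81.

L* = 81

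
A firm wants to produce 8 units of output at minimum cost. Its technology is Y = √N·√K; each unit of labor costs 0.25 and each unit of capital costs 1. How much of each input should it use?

N* = 16, K* = 4

Cost minimization requires the marginal rate of technical substitution to equal the input-price ratio: MP_N/MP_K = w/r.
Here MP_N/MP_K = (1/2)·(K/N)/(1/2) = (K/N). Setting this equal to 0.25/1 = 0.25 gives K = 0.25N.
Substituting into Y = 8: N^(1/2)·(0.25N)^(1/2) = 8.
Solving, N = 16 and K = 4.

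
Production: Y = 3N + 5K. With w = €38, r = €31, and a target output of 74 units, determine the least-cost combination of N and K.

N* = 0, K* = 14.8

The inputs are perfect substitutes, so the firm uses whichever has the lower cost per unit of output.
Cost per unit of output via N is w/3 = 38/3; via K it is r/5 = 6.2. K is cheaper.
Producing Y = 74 with K alone: N = 0, K = 14.8.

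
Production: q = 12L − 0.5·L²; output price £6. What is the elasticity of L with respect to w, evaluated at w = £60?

ε = -5

From P·MP_L = w with MP_L = 12 − L, labor demand is L(w) = 12 − w/6.
dL/dw = −1/(6) = -1/6.
At w = 60, L = 2, so ε = (dL/dw)·(w/L) = (-1/6)·(60/2) = -5.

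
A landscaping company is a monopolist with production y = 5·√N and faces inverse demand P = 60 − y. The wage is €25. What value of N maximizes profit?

Marginal revenue from the inverse demand is MR = 60 − 2y.
The marginal product is MP_N = 2.5·N^(-1/2).
A monopolist hires until marginal revenue product equals the wage: MR·MP_N = w.
At N, y = 5·√N. Substituting and solving: (60 − 10·√N)·2.5·N^(-1/2) = 25 gives N = 9.

N* = 9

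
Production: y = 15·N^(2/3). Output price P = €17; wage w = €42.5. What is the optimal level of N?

MP_N = (2/3)·15·N^(-1/3) = 10·N^(-1/3).
Profit maximization for a price taker requires P·MP_N = w: 17·10·N^(-1/3) = 42.5.
So N^(-1/3) = 0.25, which gives N = 64.

N* = 64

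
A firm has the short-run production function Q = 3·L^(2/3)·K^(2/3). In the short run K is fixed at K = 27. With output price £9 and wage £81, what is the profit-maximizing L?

L* = 8

With K = 27, MP_L = (2/3)·3·L^(-1/3)·27^(2/3) = 18·L^(-1/3).
Profit maximization for a price taker requires P·MP_L = w: 9·18·L^(-1/3) = 81.
So L^(-1/3) = 0.5, which gives L = 8.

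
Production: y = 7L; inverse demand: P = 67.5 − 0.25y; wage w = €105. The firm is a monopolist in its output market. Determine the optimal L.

Marginal revenue from the inverse demand is MR = 67.5 − 0.5y.
The marginal product is MP_L = 7.
A monopolist hires until marginal revenue product equals the wage: MR·MP_L = w.
(67.5 − 3.5L)·7 = 105, so L = 15.

L* = 15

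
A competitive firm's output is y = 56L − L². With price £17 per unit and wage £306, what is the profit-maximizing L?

The marginal product of L is MP_L = 56 − 2L.
A price-taking firm hires until the value of the marginal product equals the wage: P·MP_L = w, so 17·(56 − 2L) = 306.
Then 56 − 2L = 18, giving L = 19.

L* = 19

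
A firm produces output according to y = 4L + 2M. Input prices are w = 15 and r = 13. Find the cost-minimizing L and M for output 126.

L* = 31.5, M* = 0

The inputs are perfect substitutes, so the firm uses whichever has the lower cost per unit of output.
Cost per unit of output via L is w/4 = 3.75; via M it is r/2 = 6.5. L is cheaper.
Producing y = 126 with L alone: L = 31.5, M = 0.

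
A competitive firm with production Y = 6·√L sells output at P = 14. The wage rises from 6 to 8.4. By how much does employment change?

ΔL = -24

From P·MP_L = w with MP_L = 3·L^(-1/2), the labor demand is L(w) = (42/w)^(2).
At w = 6: L = 49. At w = 8.4: L = 25.
ΔL = 25 − 49 = -24.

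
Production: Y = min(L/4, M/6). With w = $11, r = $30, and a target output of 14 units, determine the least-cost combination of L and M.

L* = 56, M* = 84

With a fixed-proportions technology, the cost-minimizing bundle uses no slack in either input: L/4 = M/6 = Y.
So L = 4·14 = 56 and M = 6·14 = 84.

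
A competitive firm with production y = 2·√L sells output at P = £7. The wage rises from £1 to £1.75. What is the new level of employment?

From P·MP_L = w with MP_L = L^(-1/2), the labor demand is L(w) = (7/w)^(2).
At w = 1: L = 49. At w = 1.75: L = 16.

L* = 16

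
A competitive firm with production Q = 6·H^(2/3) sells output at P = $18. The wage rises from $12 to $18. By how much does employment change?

From P·MP_H = w with MP_H = 4·H^(-1/3), the labor demand is H(w) = (72/w)^(3).
At w = 12: H = 216. At w = 18: H = 64.
ΔH = 64 − 216 = -152.

ΔH = -152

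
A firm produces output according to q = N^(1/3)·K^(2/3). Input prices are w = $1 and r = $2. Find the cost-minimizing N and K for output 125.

N* = 125, K* = 125

Cost minimization requires the marginal rate of technical substitution to equal the input-price ratio: MP_N/MP_K = w/r.
Here MP_N/MP_K = (1/3)·(K/N)/(2/3) = 0.5·(K/N). Setting this equal to 1/2 = 0.5 gives K = N.
Substituting into q = 125: N^(1/3)·(N)^(2/3) = 125.
Solving, N = 125 and K = 125.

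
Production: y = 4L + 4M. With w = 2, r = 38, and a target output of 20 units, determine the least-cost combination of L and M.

The inputs are perfect substitutes, so the firm uses whichever has the lower cost per unit of output.
Cost per unit of output via L is w/4 = 0.5; via M it is r/4 = 9.5. L is cheaper.
Producing y = 20 with L alone: L = 5, M = 0.

L* = 5, M* = 0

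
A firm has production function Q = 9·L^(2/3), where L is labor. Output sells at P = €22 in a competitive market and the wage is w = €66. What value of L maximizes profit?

MP_L = (2/3)·9·L^(-1/3) = 6·L^(-1/3).
Profit maximization for a price taker requires P·MP_L = w: 22·6·L^(-1/3) = 66.
So L^(-1/3) = 0.5, which gives L = 8.

L* = 8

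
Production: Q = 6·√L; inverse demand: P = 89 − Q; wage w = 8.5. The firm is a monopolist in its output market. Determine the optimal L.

L* = 36

Marginal revenue from the inverse demand is MR = 89 − 2Q.
The marginal product is MP_L = 3·L^(-1/2).
A monopolist hires until marginal revenue product equals the wage: MR·MP_L = w.
At L, Q = 6·√L. Substituting and solving: (89 − 12·√L)·3·L^(-1/2) = 8.5 gives L = 36.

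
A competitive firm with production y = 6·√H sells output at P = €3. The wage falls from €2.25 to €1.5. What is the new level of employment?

H* = 36

From P·MP_H = w with MP_H = 3·H^(-1/2), the labor demand is H(w) = (9/w)^(2).
At w = 2.25: H = 16. At w = 1.5: H = 36.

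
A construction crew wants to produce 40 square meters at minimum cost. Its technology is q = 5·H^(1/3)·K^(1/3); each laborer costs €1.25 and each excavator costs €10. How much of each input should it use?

Cost minimization requires the marginal rate of technical substitution to equal the input-price ratio: MP_H/MP_K = w/r.
Here MP_H/MP_K = (1/3)·(K/H)/(1/3) = (K/H). Setting this equal to 1.25/10 = 0.125 gives K = 0.125H.
Substituting into q = 40: 5·H^(1/3)·(0.125H)^(1/3) = 40.
Solving, H = 64 and K = 8.

H* = 64, K* = 8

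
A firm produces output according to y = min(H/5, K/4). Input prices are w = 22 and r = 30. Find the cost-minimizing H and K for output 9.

H* = 45, K* = 36

With a fixed-proportions technology, the cost-minimizing bundle uses no slack in either input: H/5 = K/4 = y.
So H = 5·9 = 45 and K = 4·9 = 36.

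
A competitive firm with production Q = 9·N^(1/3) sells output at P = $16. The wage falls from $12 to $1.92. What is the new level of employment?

From P·MP_N = w with MP_N = 3·N^(-2/3), the labor demand is N(w) = (48/w)^(3/2).
At w = 12: N = 8. At w = 1.92: N = 125.

N* = 125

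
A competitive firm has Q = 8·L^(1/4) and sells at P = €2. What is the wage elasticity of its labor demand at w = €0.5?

MP_L = (1/4)·8·L^(-3/4), so P·MP_L = w gives 4·L^(-3/4) = w.
Solving, L(w) = (4/w)^(4/3). This is a constant-elasticity form: L ∝ w^(−4/3), so ε = −4/3.

ε = -4/3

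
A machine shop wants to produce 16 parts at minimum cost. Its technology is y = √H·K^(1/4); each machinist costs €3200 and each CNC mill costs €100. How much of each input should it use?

H* = 16, K* = 256

Cost minimization requires the marginal rate of technical substitution to equal the input-price ratio: MP_H/MP_K = w/r.
Here MP_H/MP_K = (1/2)·(K/H)/(1/4) = 2·(K/H). Setting this equal to 3200/100 = 32 gives K = 16H.
Substituting into y = 16: H^(1/2)·(16H)^(1/4) = 16.
Solving, H = 16 and K = 256.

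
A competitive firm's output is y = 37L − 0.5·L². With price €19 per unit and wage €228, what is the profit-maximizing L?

The marginal product of L is MP_L = 37 − L.
A price-taking firm hires until the value of the marginal product equals the wage: P·MP_L = w, so 19·(37 − L) = 228.
Then 37 − L = 12, giving L = 25.

L* = 25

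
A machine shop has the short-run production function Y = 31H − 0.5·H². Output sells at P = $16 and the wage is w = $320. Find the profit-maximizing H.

H* = 11

The marginal product of H is MP_H = 31 − H.
A price-taking firm hires until the value of the marginal product equals the wage: P·MP_H = w, so 16·(31 − H) = 320.
Then 31 − H = 20, giving H = 11.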